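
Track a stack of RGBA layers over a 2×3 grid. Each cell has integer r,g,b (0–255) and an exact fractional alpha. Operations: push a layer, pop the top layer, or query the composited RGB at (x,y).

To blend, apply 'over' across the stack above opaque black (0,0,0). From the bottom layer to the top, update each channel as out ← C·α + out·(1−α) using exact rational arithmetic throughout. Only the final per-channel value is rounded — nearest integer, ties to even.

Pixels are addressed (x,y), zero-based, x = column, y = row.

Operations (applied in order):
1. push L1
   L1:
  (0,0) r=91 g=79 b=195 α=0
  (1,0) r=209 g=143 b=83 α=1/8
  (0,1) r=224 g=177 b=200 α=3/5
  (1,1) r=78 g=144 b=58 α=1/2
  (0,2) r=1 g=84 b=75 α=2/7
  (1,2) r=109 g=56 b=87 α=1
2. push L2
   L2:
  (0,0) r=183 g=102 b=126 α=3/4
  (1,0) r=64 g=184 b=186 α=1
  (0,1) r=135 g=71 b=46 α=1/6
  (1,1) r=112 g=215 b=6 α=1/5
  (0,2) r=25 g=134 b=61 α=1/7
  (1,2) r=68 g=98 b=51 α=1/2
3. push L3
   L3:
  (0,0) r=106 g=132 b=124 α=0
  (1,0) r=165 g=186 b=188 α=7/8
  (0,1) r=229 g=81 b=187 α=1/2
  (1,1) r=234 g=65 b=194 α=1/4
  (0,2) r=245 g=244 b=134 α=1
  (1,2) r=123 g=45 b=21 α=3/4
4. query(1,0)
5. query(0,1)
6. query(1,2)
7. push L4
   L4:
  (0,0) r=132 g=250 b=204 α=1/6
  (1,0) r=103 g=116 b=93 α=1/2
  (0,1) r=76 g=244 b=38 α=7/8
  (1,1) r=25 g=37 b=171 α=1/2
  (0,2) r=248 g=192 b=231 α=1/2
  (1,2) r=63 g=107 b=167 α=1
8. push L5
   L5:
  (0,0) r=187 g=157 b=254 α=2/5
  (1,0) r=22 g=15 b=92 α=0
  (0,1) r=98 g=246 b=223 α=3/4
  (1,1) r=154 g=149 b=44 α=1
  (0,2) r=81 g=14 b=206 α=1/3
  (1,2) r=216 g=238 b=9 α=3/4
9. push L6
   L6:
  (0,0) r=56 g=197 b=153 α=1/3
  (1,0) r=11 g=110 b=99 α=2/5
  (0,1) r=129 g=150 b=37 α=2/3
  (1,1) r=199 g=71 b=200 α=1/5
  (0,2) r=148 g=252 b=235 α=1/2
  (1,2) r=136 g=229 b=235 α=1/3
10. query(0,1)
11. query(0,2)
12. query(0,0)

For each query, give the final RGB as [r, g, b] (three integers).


query (1,0) [L1,L2,L3] — begin 0,0,0
L1 α=1/8: [209/8, 143/8, 83/8]
L2 α=1: [64, 184, 186]
L3 α=7/8: [1219/8, 743/4, 751/4]
→ [152, 186, 188]

at x=0,y=1 over L1,L2,L3:
after L1 α=3/5: [672/5, 531/5, 120]
after L2 α=1/6: [269/2, 301/3, 323/3]
after L3 α=1/2: [727/4, 272/3, 442/3]
→ [182, 91, 147]

(1,2) stack=L1,L2,L3; from [0,0,0]:
after L1 α=1: [109, 56, 87]
after L2 α=1/2: [177/2, 77, 69]
after L3 α=3/4: [915/8, 53, 33]
→ [114, 53, 33]

(0,1) stack=L1,L2,L3,L4,L5,L6; from [0,0,0]:
after L1 α=3/5: [672/5, 531/5, 120]
after L2 α=1/6: [269/2, 301/3, 323/3]
after L3 α=1/2: [727/4, 272/3, 442/3]
after L4 α=7/8: [2855/32, 1349/6, 155/3]
after L5 α=3/4: [12263/128, 5777/24, 1081/6]
after L6 α=2/3: [45287/384, 12977/72, 1525/18]
rounded: [118, 180, 85]

query (0,2) [L1,L2,L3,L4,L5,L6] — begin 0,0,0
after L1 α=2/7: [2/7, 24, 150/7]
after L2 α=1/7: [187/49, 278/7, 1327/49]
after L3 α=1: [245, 244, 134]
after L4 α=1/2: [493/2, 218, 365/2]
after L5 α=1/3: [574/3, 150, 571/3]
after L6 α=1/2: [509/3, 201, 638/3]
= [170, 201, 213]

(0,0) stack=L1,L2,L3,L4,L5,L6; from [0,0,0]:
after L1 α=0: [0, 0, 0]
after L2 α=3/4: [549/4, 153/2, 189/2]
after L3 α=0: [549/4, 153/2, 189/2]
after L4 α=1/6: [1091/8, 1265/12, 451/4]
after L5 α=2/5: [1253/8, 2521/20, 677/4]
after L6 α=1/3: [1477/12, 1497/10, 983/6]
rounded: [123, 150, 164]


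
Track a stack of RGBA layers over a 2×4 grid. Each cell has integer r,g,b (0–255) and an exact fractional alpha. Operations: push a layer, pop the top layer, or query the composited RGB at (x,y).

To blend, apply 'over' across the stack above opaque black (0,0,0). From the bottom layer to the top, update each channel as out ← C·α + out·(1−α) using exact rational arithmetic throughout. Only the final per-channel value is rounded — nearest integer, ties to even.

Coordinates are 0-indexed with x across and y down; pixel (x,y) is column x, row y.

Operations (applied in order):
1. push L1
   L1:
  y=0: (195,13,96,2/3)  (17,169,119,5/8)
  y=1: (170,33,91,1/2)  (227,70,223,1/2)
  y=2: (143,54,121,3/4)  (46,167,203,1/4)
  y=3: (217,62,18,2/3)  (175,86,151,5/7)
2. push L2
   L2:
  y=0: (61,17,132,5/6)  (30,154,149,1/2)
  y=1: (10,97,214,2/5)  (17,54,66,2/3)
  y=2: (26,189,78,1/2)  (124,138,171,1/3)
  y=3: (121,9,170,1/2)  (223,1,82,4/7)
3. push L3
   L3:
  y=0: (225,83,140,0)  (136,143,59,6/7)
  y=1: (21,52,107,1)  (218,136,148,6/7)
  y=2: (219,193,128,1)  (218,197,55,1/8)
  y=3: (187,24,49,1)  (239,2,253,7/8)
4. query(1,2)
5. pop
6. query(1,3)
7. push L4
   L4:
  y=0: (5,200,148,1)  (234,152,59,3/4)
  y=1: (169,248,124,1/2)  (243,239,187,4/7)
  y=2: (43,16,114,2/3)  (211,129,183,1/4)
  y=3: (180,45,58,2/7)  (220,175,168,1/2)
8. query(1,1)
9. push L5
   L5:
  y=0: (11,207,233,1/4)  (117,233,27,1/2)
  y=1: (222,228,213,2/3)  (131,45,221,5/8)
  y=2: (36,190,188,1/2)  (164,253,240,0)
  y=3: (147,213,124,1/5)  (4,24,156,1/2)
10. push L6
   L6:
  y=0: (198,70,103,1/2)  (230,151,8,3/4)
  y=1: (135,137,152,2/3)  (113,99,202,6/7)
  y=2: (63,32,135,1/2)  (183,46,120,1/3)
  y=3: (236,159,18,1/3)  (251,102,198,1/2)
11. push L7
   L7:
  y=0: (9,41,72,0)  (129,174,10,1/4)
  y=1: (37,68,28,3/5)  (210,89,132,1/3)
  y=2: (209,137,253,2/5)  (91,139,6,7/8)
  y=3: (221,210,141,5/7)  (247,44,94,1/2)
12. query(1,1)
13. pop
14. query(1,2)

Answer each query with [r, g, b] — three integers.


query (1,2) [L1,L2,L3] — begin 0,0,0
L1 α=1/4: [23/2, 167/4, 203/4]
L2 α=1/3: [49, 443/6, 545/6]
L3 α=1/8: [561/8, 4283/48, 4145/48]
= [70, 89, 86]

(1,3) stack=L1,L2; from [0,0,0]:
L1 α=5/7: [125, 430/7, 755/7]
L2 α=4/7: [181, 1318/49, 4561/49]
rounded: [181, 27, 93]

at x=1,y=1 over L1,L2,L4:
+L1 (α=1/2) → [227/2, 35, 223/2]
+L2 (α=2/3) → [295/6, 143/3, 487/6]
+L4 (α=4/7) → [2239/14, 157, 1983/14]
= [160, 157, 142]

query (1,1) [L1,L2,L4,L5,L6,L7] — begin 0,0,0
+L1 (α=1/2) → [227/2, 35, 223/2]
+L2 (α=2/3) → [295/6, 143/3, 487/6]
+L4 (α=4/7) → [2239/14, 157, 1983/14]
+L5 (α=5/8) → [15887/112, 87, 21419/112]
+L6 (α=6/7) → [91823/784, 681/7, 157163/784]
+L7 (α=1/3) → [174143/1176, 1985/21, 208907/1176]
rounded: [148, 95, 178]

at x=1,y=2 over L1,L2,L4,L5,L6:
L1 α=1/4: [23/2, 167/4, 203/4]
L2 α=1/3: [49, 443/6, 545/6]
L4 α=1/4: [179/2, 701/8, 911/8]
L5 α=0: [179/2, 701/8, 911/8]
L6 α=1/3: [362/3, 295/4, 1391/12]
= [121, 74, 116]


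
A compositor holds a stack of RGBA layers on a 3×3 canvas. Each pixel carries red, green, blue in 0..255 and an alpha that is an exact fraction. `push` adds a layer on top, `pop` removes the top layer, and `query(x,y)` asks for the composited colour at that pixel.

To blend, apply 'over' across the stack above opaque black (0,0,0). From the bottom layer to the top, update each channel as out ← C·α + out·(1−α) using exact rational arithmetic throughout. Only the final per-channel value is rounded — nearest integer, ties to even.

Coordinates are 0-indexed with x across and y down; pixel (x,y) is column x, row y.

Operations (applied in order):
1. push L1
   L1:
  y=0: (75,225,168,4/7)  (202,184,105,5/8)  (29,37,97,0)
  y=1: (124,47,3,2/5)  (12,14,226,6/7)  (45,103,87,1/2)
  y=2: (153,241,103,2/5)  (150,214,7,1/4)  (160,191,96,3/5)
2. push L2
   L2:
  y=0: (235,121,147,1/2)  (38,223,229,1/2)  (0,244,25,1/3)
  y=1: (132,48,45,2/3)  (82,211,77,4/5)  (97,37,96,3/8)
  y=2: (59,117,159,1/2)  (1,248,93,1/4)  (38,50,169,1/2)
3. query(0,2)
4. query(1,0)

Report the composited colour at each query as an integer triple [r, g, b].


(0,2) stack=L1,L2; from [0,0,0]:
after L1 α=2/5: [306/5, 482/5, 206/5]
after L2 α=1/2: [601/10, 1067/10, 1001/10]
→ [60, 107, 100]

(1,0) stack=L1,L2; from [0,0,0]:
after L1 α=5/8: [505/4, 115, 525/8]
after L2 α=1/2: [657/8, 169, 2357/16]
rounded: [82, 169, 147]


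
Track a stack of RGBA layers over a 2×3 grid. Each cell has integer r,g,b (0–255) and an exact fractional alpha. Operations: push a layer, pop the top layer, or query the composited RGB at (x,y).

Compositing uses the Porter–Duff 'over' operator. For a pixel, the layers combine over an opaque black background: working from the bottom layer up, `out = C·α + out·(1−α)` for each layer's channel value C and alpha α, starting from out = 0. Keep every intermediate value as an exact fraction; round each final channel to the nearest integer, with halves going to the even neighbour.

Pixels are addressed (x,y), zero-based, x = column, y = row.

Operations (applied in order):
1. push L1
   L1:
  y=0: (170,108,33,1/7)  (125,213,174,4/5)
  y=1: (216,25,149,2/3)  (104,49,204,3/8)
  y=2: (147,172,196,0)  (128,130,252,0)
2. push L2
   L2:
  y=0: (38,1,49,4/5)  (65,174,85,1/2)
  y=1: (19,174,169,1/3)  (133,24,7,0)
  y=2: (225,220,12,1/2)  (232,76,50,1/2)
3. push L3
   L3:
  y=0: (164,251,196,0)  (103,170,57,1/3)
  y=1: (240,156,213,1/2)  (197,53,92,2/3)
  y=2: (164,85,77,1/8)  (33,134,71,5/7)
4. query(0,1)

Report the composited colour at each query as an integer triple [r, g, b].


(0,1) stack=L1,L2,L3; from [0,0,0]:
after L1 α=2/3: [144, 50/3, 298/3]
after L2 α=1/3: [307/3, 622/9, 1103/9]
after L3 α=1/2: [1027/6, 1013/9, 1510/9]
rounded: [171, 113, 168]


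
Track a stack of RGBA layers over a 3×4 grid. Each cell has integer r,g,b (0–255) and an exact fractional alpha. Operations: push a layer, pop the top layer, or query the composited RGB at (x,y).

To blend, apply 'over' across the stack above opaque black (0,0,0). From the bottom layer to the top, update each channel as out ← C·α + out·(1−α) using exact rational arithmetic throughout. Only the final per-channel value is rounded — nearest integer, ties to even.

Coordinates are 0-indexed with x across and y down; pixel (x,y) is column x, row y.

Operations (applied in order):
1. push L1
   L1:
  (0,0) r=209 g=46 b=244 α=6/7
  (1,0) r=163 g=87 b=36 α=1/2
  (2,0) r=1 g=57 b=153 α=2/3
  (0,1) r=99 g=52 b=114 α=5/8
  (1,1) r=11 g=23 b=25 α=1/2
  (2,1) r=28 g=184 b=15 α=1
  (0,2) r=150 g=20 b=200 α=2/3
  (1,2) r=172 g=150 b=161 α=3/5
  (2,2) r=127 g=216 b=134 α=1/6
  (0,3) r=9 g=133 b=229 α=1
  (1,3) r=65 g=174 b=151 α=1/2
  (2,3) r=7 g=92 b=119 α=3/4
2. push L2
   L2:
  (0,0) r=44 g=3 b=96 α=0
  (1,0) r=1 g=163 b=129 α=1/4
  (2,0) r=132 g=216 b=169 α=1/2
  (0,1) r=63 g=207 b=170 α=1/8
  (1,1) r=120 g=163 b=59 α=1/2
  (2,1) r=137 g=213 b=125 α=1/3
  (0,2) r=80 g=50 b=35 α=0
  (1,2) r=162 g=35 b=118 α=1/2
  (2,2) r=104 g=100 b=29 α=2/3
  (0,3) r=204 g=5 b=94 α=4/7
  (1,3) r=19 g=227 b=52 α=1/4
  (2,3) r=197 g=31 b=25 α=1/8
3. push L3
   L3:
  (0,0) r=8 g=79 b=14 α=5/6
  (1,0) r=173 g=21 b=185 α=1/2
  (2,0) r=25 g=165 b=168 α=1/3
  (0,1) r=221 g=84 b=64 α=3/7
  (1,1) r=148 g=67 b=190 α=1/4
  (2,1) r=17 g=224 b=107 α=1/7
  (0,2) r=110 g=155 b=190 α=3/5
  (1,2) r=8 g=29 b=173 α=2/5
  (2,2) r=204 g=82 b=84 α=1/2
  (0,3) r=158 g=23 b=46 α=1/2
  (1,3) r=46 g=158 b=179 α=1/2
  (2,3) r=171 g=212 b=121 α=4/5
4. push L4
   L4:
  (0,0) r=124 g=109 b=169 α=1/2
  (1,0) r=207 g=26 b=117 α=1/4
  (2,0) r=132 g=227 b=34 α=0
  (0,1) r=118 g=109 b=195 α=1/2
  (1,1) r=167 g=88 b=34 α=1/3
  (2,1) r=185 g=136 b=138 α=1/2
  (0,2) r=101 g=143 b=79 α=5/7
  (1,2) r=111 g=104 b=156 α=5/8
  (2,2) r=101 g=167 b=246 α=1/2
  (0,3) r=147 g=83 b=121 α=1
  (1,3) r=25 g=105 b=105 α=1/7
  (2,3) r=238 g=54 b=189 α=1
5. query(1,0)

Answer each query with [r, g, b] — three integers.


(1,0) stack=L1,L2,L3,L4; from [0,0,0]:
L1 α=1/2: [163/2, 87/2, 18]
L2 α=1/4: [491/8, 587/8, 183/4]
L3 α=1/2: [1875/16, 755/16, 923/8]
L4 α=1/4: [8937/64, 2681/64, 3705/32]
rounded: [140, 42, 116]


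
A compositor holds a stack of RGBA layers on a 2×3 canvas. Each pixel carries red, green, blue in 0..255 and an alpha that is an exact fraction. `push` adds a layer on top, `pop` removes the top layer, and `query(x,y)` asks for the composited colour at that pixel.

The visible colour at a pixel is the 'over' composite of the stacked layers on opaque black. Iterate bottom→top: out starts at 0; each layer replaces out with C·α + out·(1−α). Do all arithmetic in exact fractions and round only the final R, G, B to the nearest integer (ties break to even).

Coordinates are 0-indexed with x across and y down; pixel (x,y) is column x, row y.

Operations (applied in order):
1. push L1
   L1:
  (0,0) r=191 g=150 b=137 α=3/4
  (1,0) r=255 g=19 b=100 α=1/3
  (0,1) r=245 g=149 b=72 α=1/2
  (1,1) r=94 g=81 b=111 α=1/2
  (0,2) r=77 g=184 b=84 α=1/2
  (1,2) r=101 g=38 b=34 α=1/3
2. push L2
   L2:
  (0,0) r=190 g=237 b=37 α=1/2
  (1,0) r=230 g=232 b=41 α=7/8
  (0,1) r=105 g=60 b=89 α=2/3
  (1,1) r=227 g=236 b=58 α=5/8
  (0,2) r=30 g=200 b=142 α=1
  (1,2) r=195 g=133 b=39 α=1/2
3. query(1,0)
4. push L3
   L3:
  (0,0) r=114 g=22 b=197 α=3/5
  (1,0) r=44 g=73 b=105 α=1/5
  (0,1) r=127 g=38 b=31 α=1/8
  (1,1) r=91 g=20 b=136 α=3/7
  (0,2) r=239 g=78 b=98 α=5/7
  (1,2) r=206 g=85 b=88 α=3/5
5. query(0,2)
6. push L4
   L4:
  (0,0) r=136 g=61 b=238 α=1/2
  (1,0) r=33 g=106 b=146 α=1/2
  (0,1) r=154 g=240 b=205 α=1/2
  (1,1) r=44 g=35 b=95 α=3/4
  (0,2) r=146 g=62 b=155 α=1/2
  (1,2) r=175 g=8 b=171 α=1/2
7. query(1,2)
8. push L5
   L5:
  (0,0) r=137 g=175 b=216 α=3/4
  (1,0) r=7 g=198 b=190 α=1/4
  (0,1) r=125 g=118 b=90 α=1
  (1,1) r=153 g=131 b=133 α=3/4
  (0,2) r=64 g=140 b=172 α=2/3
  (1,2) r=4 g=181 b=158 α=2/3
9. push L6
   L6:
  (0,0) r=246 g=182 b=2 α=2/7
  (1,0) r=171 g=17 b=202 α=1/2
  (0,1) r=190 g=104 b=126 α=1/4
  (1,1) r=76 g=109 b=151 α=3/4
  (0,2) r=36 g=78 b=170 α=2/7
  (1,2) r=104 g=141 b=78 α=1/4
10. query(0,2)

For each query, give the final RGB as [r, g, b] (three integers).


query (1,0) [L1,L2] — begin 0,0,0
+L1 (α=1/3) → [85, 19/3, 100/3]
+L2 (α=7/8) → [1695/8, 4891/24, 961/24]
rounded: [212, 204, 40]

at x=0,y=2 over L1,L2,L3:
L1 α=1/2: [77/2, 92, 42]
L2 α=1: [30, 200, 142]
L3 α=5/7: [1255/7, 790/7, 774/7]
= [179, 113, 111]

at x=1,y=2 over L1,L2,L3,L4:
after L1 α=1/3: [101/3, 38/3, 34/3]
after L2 α=1/2: [343/3, 437/6, 151/6]
after L3 α=3/5: [508/3, 1202/15, 943/15]
after L4 α=1/2: [1033/6, 661/15, 1754/15]
rounded: [172, 44, 117]

at x=0,y=2 over L1,L2,L3,L4,L5,L6:
after L1 α=1/2: [77/2, 92, 42]
after L2 α=1: [30, 200, 142]
after L3 α=5/7: [1255/7, 790/7, 774/7]
after L4 α=1/2: [2277/14, 612/7, 1859/14]
after L5 α=2/3: [4069/42, 2572/21, 2225/14]
after L6 α=2/7: [23369/294, 16136/147, 15885/98]
= [79, 110, 162]


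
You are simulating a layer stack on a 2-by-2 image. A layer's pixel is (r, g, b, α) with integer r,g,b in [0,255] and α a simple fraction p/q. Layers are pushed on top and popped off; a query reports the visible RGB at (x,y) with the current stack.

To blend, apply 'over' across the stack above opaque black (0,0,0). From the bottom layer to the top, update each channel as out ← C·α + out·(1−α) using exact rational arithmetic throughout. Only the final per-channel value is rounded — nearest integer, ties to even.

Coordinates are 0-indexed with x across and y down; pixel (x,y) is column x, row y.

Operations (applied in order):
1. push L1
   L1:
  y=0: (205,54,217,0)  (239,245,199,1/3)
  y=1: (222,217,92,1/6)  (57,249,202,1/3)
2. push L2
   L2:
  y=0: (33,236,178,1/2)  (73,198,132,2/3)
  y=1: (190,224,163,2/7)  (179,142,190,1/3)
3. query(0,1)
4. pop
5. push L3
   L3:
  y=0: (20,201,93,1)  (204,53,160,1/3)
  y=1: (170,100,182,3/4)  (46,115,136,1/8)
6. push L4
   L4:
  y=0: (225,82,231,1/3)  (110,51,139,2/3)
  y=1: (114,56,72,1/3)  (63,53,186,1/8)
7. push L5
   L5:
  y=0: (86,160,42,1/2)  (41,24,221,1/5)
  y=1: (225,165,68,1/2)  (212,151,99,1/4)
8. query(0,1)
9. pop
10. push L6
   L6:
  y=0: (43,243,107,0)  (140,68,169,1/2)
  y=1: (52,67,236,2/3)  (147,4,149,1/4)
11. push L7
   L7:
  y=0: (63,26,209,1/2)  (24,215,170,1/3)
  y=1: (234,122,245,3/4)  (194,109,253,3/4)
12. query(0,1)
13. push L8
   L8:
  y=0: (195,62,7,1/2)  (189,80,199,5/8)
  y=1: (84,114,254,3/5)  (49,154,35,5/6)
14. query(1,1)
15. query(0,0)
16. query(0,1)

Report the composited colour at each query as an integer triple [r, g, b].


(0,1) stack=L1,L2; from [0,0,0]:
after L1 α=1/6: [37, 217/6, 46/3]
after L2 α=2/7: [565/7, 539/6, 1208/21]
→ [81, 90, 58]

(0,1) stack=L1,L3,L4,L5; from [0,0,0]:
after L1 α=1/6: [37, 217/6, 46/3]
after L3 α=3/4: [547/4, 2017/24, 421/3]
after L4 α=1/3: [775/6, 2689/36, 1058/9]
after L5 α=1/2: [2125/12, 8629/72, 835/9]
= [177, 120, 93]

at x=0,y=1 over L1,L3,L4,L6,L7:
+L1 (α=1/6) → [37, 217/6, 46/3]
+L3 (α=3/4) → [547/4, 2017/24, 421/3]
+L4 (α=1/3) → [775/6, 2689/36, 1058/9]
+L6 (α=2/3) → [1399/18, 7513/108, 5306/27]
+L7 (α=3/4) → [14035/72, 47041/432, 25151/108]
= [195, 109, 233]

(1,1) stack=L1,L3,L4,L6,L7,L8; from [0,0,0]:
L1 α=1/3: [19, 83, 202/3]
L3 α=1/8: [179/8, 87, 911/12]
L4 α=1/8: [1757/64, 331/4, 8609/96]
L6 α=1/4: [14679/256, 1009/16, 13377/128]
L7 α=3/4: [163671/1024, 6241/64, 110529/512]
L8 α=5/6: [414551/6144, 18507/128, 200129/3072]
= [67, 145, 65]

at x=0,y=0 over L1,L3,L4,L6,L7,L8:
+L1 (α=0) → [0, 0, 0]
+L3 (α=1) → [20, 201, 93]
+L4 (α=1/3) → [265/3, 484/3, 139]
+L6 (α=0) → [265/3, 484/3, 139]
+L7 (α=1/2) → [227/3, 281/3, 174]
+L8 (α=1/2) → [406/3, 467/6, 181/2]
= [135, 78, 90]

at x=0,y=1 over L1,L3,L4,L6,L7,L8:
after L1 α=1/6: [37, 217/6, 46/3]
after L3 α=3/4: [547/4, 2017/24, 421/3]
after L4 α=1/3: [775/6, 2689/36, 1058/9]
after L6 α=2/3: [1399/18, 7513/108, 5306/27]
after L7 α=3/4: [14035/72, 47041/432, 25151/108]
after L8 α=3/5: [23107/180, 120913/1080, 66299/270]
rounded: [128, 112, 246]


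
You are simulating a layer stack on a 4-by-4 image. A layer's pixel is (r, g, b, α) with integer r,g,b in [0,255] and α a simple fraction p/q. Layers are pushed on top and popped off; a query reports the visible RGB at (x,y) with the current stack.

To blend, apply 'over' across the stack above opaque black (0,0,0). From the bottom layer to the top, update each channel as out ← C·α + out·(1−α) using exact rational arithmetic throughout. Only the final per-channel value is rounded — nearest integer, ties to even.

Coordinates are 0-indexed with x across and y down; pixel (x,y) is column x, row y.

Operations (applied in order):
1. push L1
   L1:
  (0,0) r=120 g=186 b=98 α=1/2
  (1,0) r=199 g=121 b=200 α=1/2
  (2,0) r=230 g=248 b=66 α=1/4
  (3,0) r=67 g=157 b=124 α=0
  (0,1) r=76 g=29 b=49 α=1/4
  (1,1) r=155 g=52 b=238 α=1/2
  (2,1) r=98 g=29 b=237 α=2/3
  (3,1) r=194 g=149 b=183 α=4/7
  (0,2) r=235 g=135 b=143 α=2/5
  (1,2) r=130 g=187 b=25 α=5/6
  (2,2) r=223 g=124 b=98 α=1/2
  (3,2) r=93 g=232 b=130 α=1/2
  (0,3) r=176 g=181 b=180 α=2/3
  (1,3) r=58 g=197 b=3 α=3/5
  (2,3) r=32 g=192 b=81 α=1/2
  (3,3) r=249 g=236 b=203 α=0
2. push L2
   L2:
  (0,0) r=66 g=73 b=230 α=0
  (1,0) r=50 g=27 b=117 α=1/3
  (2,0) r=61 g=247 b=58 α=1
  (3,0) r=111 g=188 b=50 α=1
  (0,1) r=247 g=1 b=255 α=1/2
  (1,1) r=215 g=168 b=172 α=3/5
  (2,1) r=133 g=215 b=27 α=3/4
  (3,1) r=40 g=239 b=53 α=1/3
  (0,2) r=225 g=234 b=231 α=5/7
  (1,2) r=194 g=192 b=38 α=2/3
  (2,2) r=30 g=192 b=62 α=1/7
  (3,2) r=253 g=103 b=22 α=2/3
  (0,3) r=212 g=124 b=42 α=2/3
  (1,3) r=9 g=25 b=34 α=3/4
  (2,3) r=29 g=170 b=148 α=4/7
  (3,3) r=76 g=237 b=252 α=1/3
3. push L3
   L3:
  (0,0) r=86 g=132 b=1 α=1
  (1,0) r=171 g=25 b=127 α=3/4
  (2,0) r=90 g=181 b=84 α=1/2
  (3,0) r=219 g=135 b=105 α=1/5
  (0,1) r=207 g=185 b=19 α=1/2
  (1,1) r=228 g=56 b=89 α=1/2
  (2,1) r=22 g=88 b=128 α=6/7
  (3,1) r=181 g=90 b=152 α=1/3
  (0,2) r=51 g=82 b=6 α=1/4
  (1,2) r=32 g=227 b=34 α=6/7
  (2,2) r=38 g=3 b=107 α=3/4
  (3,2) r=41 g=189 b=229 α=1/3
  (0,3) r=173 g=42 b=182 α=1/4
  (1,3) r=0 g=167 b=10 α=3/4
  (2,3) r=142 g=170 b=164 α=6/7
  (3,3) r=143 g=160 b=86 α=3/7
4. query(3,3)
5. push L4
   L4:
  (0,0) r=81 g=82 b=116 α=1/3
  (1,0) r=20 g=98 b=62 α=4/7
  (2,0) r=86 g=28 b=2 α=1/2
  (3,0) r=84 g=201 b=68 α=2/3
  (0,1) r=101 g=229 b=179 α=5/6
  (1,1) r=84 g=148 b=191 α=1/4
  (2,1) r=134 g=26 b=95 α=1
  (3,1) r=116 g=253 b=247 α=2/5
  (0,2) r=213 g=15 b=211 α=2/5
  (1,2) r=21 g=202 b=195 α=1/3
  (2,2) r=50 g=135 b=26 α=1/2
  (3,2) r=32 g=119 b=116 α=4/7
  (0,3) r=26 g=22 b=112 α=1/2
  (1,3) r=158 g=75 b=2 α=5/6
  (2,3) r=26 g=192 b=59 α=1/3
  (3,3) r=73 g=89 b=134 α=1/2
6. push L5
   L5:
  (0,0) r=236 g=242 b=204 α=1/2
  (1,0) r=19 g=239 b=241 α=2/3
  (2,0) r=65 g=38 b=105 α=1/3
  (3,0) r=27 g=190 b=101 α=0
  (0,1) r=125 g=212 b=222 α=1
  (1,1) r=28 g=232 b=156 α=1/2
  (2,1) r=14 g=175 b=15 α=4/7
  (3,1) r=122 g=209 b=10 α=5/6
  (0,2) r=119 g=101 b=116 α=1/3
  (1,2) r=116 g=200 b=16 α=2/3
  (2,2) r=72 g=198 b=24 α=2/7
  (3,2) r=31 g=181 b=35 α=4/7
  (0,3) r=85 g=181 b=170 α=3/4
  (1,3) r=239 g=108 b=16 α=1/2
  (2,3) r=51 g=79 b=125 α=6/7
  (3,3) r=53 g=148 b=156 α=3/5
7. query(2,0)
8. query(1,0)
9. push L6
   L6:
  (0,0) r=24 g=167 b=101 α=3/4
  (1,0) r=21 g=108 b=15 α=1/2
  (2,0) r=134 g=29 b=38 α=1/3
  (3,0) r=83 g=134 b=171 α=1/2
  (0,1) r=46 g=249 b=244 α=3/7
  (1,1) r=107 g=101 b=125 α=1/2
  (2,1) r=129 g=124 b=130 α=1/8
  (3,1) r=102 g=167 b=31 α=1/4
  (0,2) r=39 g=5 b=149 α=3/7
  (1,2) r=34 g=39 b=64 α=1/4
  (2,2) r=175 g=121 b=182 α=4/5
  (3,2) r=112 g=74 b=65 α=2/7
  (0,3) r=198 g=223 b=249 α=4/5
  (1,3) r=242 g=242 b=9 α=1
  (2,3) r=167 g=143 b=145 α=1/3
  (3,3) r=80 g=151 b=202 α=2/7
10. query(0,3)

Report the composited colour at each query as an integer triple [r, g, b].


at x=3,y=3 over L1,L2,L3:
+L1 (α=0) → [0, 0, 0]
+L2 (α=1/3) → [76/3, 79, 84]
+L3 (α=3/7) → [1591/21, 796/7, 594/7]
→ [76, 114, 85]

at x=2,y=0 over L1,L2,L3,L4,L5:
L1 α=1/4: [115/2, 62, 33/2]
L2 α=1: [61, 247, 58]
L3 α=1/2: [151/2, 214, 71]
L4 α=1/2: [323/4, 121, 73/2]
L5 α=1/3: [151/2, 280/3, 178/3]
→ [76, 93, 59]

query (1,0) [L1,L2,L3,L4,L5] — begin 0,0,0
after L1 α=1/2: [199/2, 121/2, 100]
after L2 α=1/3: [83, 148/3, 317/3]
after L3 α=3/4: [149, 373/12, 365/3]
after L4 α=4/7: [527/7, 1941/28, 613/7]
after L5 α=2/3: [793/21, 15325/84, 1329/7]
→ [38, 182, 190]

at x=0,y=3 over L1,L2,L3,L4,L5,L6:
+L1 (α=2/3) → [352/3, 362/3, 120]
+L2 (α=2/3) → [1624/9, 1106/9, 68]
+L3 (α=1/4) → [2143/12, 308/3, 193/2]
+L4 (α=1/2) → [2455/24, 187/3, 417/4]
+L5 (α=3/4) → [8575/96, 454/3, 2457/16]
+L6 (α=4/5) → [84607/480, 626/3, 18393/80]
→ [176, 209, 230]


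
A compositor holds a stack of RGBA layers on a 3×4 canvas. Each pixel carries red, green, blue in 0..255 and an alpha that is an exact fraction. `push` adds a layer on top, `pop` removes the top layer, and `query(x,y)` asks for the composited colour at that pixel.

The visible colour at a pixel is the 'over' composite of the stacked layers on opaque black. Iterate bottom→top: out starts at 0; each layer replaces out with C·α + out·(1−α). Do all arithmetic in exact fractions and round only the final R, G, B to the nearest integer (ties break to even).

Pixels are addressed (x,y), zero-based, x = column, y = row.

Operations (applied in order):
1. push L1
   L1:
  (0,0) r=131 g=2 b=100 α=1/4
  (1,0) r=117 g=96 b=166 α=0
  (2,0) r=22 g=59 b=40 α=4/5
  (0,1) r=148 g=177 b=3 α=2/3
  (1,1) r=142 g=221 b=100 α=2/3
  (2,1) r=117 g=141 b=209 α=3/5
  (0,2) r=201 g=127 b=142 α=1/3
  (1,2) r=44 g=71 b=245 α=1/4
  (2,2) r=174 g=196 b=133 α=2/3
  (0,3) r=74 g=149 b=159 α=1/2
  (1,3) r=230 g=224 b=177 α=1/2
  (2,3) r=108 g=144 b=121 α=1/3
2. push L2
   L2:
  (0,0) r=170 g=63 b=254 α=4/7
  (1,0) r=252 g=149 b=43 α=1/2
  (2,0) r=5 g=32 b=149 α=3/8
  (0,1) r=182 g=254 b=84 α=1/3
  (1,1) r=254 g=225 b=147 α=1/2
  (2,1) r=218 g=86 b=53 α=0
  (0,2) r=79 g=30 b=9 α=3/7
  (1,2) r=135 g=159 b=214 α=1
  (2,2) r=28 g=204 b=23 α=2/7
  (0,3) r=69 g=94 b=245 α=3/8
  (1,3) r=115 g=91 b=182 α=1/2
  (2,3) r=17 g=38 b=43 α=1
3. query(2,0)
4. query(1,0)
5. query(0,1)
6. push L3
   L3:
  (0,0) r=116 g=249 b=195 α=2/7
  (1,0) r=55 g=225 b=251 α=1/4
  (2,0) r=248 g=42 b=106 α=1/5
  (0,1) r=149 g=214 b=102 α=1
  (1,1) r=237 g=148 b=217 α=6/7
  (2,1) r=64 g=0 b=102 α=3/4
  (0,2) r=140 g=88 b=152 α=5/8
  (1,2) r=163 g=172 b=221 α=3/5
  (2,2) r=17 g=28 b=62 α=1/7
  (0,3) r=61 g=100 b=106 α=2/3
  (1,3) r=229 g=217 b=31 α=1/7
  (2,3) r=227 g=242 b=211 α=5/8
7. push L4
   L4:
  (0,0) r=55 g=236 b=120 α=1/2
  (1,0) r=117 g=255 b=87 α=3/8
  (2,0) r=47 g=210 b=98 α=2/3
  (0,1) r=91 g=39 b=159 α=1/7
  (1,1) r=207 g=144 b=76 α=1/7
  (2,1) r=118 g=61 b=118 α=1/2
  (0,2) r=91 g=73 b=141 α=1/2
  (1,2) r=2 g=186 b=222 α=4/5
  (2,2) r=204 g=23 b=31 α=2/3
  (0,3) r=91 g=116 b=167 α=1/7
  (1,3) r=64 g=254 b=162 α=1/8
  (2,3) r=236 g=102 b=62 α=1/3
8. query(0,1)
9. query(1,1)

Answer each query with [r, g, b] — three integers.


at x=2,y=0 over L1,L2:
+L1 (α=4/5) → [88/5, 236/5, 32]
+L2 (α=3/8) → [103/8, 83/2, 607/8]
= [13, 42, 76]

(1,0) stack=L1,L2; from [0,0,0]:
after L1 α=0: [0, 0, 0]
after L2 α=1/2: [126, 149/2, 43/2]
= [126, 74, 22]

query (0,1) [L1,L2] — begin 0,0,0
after L1 α=2/3: [296/3, 118, 2]
after L2 α=1/3: [1138/9, 490/3, 88/3]
= [126, 163, 29]

(0,1) stack=L1,L2,L3,L4; from [0,0,0]:
L1 α=2/3: [296/3, 118, 2]
L2 α=1/3: [1138/9, 490/3, 88/3]
L3 α=1: [149, 214, 102]
L4 α=1/7: [985/7, 189, 771/7]
rounded: [141, 189, 110]

(1,1) stack=L1,L2,L3,L4; from [0,0,0]:
L1 α=2/3: [284/3, 442/3, 200/3]
L2 α=1/2: [523/3, 1117/6, 641/6]
L3 α=6/7: [4789/21, 6445/42, 8453/42]
L4 α=1/7: [11027/49, 7453/49, 8985/49]
rounded: [225, 152, 183]


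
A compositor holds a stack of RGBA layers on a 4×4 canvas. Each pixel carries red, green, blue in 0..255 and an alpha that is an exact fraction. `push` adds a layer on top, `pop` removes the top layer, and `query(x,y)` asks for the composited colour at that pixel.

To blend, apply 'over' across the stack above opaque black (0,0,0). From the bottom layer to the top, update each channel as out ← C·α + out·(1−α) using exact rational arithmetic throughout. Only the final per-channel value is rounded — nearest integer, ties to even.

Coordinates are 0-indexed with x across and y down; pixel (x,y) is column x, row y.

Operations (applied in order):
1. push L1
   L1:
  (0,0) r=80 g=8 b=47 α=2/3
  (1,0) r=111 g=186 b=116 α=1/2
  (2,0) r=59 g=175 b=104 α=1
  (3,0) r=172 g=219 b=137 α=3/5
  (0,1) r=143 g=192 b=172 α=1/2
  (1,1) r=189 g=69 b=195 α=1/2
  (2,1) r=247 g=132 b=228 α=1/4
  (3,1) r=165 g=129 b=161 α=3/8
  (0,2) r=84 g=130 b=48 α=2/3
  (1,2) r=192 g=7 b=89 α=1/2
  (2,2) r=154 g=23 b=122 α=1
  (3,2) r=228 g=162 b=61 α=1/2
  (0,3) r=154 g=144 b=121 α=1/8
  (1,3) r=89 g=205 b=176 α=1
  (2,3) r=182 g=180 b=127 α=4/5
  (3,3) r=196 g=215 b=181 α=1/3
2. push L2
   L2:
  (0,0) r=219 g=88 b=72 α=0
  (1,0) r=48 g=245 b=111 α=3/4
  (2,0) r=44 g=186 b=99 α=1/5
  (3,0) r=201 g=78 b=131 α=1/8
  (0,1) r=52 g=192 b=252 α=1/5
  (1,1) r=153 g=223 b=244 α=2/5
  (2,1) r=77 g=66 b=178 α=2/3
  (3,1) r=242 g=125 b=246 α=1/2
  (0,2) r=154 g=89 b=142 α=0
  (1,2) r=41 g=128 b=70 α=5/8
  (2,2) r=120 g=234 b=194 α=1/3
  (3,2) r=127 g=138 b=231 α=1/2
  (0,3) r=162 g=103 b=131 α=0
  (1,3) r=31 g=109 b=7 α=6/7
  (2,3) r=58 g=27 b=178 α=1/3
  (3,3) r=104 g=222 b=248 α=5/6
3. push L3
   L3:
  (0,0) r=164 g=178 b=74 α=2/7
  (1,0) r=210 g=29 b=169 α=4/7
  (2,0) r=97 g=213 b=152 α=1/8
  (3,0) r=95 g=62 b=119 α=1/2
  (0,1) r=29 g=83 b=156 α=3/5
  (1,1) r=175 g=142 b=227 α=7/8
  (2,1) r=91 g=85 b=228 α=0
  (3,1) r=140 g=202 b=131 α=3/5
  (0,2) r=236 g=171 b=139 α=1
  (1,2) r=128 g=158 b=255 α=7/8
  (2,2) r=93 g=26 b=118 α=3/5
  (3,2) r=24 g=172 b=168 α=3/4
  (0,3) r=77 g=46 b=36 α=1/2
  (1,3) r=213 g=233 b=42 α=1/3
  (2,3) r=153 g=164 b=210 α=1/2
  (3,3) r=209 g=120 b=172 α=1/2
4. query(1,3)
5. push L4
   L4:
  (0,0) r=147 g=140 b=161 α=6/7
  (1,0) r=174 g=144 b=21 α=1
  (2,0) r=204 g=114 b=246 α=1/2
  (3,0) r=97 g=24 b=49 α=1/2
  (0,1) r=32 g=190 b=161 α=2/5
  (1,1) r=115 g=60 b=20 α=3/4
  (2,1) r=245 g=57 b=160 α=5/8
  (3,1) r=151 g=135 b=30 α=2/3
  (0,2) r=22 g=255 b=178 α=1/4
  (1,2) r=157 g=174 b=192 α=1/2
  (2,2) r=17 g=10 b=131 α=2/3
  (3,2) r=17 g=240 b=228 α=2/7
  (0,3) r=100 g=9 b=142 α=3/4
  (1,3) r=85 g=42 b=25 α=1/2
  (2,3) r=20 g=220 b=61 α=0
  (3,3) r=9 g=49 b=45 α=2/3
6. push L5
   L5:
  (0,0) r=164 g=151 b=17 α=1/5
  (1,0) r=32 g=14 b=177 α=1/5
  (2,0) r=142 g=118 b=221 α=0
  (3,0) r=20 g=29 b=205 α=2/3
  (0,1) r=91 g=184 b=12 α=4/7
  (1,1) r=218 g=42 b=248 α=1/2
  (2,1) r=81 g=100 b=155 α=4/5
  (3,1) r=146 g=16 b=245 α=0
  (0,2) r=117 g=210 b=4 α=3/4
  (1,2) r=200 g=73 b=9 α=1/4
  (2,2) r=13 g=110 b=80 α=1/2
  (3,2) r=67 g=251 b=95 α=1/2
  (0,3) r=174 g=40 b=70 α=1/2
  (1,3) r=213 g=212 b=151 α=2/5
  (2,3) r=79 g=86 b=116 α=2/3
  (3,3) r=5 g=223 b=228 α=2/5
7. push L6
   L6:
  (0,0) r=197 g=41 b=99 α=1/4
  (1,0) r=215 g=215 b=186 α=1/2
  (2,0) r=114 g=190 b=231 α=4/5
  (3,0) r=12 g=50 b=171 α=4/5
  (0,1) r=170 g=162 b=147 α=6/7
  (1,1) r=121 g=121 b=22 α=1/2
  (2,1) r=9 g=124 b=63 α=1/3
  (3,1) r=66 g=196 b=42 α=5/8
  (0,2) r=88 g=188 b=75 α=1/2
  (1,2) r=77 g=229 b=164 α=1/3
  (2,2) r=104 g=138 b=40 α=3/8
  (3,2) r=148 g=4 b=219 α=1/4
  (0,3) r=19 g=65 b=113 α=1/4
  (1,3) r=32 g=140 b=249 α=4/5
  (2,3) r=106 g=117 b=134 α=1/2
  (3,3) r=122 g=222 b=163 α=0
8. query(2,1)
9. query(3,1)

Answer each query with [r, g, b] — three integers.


query (1,3) [L1,L2,L3] — begin 0,0,0
+L1 (α=1) → [89, 205, 176]
+L2 (α=6/7) → [275/7, 859/7, 218/7]
+L3 (α=1/3) → [2041/21, 3349/21, 730/21]
= [97, 159, 35]

at x=2,y=1 over L1,L2,L3,L4,L5,L6:
+L1 (α=1/4) → [247/4, 33, 57]
+L2 (α=2/3) → [863/12, 55, 413/3]
+L3 (α=0) → [863/12, 55, 413/3]
+L4 (α=5/8) → [5763/32, 225/4, 1213/8]
+L5 (α=4/5) → [16131/160, 365/4, 6173/40]
+L6 (α=1/3) → [5617/80, 613/6, 7433/60]
rounded: [70, 102, 124]

(3,1) stack=L1,L2,L3,L4,L5,L6; from [0,0,0]:
after L1 α=3/8: [495/8, 387/8, 483/8]
after L2 α=1/2: [2431/16, 1387/16, 2451/16]
after L3 α=3/5: [5791/40, 1247/8, 1119/8]
after L4 α=2/3: [5957/40, 3407/24, 533/8]
after L5 α=0: [5957/40, 3407/24, 533/8]
after L6 α=5/8: [31071/320, 11247/64, 3279/64]
rounded: [97, 176, 51]


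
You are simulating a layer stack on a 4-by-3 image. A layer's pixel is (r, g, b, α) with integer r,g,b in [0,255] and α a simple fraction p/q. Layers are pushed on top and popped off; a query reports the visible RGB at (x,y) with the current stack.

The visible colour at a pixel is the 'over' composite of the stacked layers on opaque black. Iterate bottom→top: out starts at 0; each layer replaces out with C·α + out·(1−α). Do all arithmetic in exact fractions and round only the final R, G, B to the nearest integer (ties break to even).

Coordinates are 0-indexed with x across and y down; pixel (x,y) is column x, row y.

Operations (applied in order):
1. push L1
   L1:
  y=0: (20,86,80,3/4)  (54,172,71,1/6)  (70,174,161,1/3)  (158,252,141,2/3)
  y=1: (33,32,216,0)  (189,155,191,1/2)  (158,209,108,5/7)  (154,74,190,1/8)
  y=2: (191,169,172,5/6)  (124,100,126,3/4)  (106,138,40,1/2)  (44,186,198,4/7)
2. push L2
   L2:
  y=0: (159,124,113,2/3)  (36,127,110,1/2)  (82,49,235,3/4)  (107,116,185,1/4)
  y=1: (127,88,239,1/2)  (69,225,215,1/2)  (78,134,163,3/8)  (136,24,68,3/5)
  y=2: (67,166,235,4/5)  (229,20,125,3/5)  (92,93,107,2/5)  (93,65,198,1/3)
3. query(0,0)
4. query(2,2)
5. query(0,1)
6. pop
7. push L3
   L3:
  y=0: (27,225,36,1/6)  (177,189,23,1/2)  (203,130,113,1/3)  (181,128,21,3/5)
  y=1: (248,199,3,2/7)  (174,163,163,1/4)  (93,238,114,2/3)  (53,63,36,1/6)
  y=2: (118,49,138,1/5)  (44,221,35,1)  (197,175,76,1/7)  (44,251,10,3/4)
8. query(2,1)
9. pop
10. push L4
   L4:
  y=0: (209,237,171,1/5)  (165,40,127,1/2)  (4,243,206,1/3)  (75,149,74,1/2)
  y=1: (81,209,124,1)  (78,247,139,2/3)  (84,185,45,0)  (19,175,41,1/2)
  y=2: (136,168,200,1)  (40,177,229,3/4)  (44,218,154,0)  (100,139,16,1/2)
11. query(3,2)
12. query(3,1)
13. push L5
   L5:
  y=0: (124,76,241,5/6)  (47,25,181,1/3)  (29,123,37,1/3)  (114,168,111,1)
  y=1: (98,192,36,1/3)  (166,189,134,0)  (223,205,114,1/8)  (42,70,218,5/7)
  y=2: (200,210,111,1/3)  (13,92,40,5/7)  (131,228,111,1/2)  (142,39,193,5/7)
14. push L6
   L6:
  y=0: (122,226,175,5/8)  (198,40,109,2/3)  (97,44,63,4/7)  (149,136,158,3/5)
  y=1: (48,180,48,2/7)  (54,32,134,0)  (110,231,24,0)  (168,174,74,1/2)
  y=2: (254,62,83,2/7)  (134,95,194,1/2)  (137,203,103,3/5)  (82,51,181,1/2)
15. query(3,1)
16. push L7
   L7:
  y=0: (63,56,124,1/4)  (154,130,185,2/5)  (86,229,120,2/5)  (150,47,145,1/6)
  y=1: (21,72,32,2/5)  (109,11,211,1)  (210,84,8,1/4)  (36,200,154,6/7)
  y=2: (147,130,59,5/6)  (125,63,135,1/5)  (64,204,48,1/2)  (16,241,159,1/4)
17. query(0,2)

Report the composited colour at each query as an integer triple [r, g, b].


at x=0,y=0 over L1,L2:
+L1 (α=3/4) → [15, 129/2, 60]
+L2 (α=2/3) → [111, 625/6, 286/3]
→ [111, 104, 95]

at x=2,y=2 over L1,L2:
L1 α=1/2: [53, 69, 20]
L2 α=2/5: [343/5, 393/5, 274/5]
= [69, 79, 55]

query (0,1) [L1,L2] — begin 0,0,0
after L1 α=0: [0, 0, 0]
after L2 α=1/2: [127/2, 44, 239/2]
rounded: [64, 44, 120]

at x=2,y=1 over L1,L3:
L1 α=5/7: [790/7, 1045/7, 540/7]
L3 α=2/3: [2092/21, 1459/7, 712/7]
→ [100, 208, 102]

query (3,2) [L1,L4] — begin 0,0,0
after L1 α=4/7: [176/7, 744/7, 792/7]
after L4 α=1/2: [438/7, 1717/14, 452/7]
= [63, 123, 65]

at x=3,y=1 over L1,L4:
L1 α=1/8: [77/4, 37/4, 95/4]
L4 α=1/2: [153/8, 737/8, 259/8]
rounded: [19, 92, 32]

query (3,1) [L1,L4,L5,L6] — begin 0,0,0
+L1 (α=1/8) → [77/4, 37/4, 95/4]
+L4 (α=1/2) → [153/8, 737/8, 259/8]
+L5 (α=5/7) → [993/28, 2137/28, 4619/28]
+L6 (α=1/2) → [5697/56, 7009/56, 6691/56]
= [102, 125, 119]

query (0,2) [L1,L4,L5,L6,L7] — begin 0,0,0
after L1 α=5/6: [955/6, 845/6, 430/3]
after L4 α=1: [136, 168, 200]
after L5 α=1/3: [472/3, 182, 511/3]
after L6 α=2/7: [3884/21, 1034/7, 3053/21]
after L7 α=5/6: [19319/126, 2792/21, 4624/63]
→ [153, 133, 73]


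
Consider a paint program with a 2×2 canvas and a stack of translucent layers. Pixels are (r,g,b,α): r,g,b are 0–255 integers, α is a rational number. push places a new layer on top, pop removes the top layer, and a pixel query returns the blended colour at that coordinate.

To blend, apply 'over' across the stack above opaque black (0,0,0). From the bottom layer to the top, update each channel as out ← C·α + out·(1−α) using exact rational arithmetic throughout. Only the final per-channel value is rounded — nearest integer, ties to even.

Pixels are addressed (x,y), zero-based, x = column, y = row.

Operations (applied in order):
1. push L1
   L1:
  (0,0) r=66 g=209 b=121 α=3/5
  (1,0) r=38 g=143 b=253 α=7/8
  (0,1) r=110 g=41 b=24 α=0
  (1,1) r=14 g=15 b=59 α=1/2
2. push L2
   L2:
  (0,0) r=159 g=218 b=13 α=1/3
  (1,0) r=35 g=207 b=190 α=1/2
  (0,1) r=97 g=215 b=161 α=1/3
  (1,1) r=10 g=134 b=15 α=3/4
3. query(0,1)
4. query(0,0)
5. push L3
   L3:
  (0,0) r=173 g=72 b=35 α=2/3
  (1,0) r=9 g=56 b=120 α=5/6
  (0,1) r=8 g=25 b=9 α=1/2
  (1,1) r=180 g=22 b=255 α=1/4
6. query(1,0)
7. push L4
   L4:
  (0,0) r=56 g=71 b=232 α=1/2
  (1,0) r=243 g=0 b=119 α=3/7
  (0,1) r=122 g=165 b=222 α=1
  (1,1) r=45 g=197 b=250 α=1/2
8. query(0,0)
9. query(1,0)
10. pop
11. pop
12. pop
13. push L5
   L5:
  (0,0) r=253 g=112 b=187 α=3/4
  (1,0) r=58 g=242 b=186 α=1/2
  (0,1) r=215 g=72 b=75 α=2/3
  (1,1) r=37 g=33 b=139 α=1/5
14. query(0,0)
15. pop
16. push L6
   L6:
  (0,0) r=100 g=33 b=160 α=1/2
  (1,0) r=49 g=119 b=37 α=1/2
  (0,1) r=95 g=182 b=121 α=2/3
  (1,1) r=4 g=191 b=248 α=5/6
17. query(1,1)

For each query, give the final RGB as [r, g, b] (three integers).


(0,1) stack=L1,L2; from [0,0,0]:
after L1 α=0: [0, 0, 0]
after L2 α=1/3: [97/3, 215/3, 161/3]
rounded: [32, 72, 54]

(0,0) stack=L1,L2; from [0,0,0]:
after L1 α=3/5: [198/5, 627/5, 363/5]
after L2 α=1/3: [397/5, 2344/15, 791/15]
→ [79, 156, 53]

query (1,0) [L1,L2,L3] — begin 0,0,0
L1 α=7/8: [133/4, 1001/8, 1771/8]
L2 α=1/2: [273/8, 2657/16, 3291/16]
L3 α=5/6: [211/16, 2379/32, 4297/32]
→ [13, 74, 134]

(0,0) stack=L1,L2,L3,L4; from [0,0,0]:
L1 α=3/5: [198/5, 627/5, 363/5]
L2 α=1/3: [397/5, 2344/15, 791/15]
L3 α=2/3: [709/5, 4504/45, 1841/45]
L4 α=1/2: [989/10, 7699/90, 12281/90]
= [99, 86, 136]

(1,0) stack=L1,L2,L3,L4; from [0,0,0]:
L1 α=7/8: [133/4, 1001/8, 1771/8]
L2 α=1/2: [273/8, 2657/16, 3291/16]
L3 α=5/6: [211/16, 2379/32, 4297/32]
L4 α=3/7: [3127/28, 2379/56, 7153/56]
→ [112, 42, 128]

(0,0) stack=L1,L5; from [0,0,0]:
L1 α=3/5: [198/5, 627/5, 363/5]
L5 α=3/4: [3993/20, 2307/20, 792/5]
rounded: [200, 115, 158]

query (1,1) [L1,L6] — begin 0,0,0
L1 α=1/2: [7, 15/2, 59/2]
L6 α=5/6: [9/2, 1925/12, 2539/12]
= [4, 160, 212]


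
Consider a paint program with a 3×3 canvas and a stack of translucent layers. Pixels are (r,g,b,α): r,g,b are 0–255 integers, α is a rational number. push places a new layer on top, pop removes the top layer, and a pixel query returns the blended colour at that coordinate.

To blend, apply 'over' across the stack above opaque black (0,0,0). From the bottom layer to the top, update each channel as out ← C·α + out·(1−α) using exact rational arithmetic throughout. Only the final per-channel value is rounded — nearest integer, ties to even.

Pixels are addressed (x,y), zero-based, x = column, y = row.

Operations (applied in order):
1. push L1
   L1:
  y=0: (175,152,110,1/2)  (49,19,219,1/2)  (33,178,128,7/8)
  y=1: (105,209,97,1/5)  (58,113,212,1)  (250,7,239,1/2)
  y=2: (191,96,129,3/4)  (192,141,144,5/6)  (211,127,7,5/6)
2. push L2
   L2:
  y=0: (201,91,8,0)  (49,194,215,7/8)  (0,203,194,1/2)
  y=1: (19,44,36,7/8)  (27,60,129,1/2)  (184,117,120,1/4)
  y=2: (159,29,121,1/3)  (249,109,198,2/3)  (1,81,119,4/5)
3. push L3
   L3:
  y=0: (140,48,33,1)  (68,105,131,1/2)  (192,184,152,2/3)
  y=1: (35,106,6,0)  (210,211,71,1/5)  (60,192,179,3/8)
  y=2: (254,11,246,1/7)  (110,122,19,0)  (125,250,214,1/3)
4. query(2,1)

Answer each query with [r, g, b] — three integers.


(2,1) stack=L1,L2,L3; from [0,0,0]:
L1 α=1/2: [125, 7/2, 239/2]
L2 α=1/4: [559/4, 255/8, 957/8]
L3 α=3/8: [3515/32, 5883/64, 9081/64]
rounded: [110, 92, 142]


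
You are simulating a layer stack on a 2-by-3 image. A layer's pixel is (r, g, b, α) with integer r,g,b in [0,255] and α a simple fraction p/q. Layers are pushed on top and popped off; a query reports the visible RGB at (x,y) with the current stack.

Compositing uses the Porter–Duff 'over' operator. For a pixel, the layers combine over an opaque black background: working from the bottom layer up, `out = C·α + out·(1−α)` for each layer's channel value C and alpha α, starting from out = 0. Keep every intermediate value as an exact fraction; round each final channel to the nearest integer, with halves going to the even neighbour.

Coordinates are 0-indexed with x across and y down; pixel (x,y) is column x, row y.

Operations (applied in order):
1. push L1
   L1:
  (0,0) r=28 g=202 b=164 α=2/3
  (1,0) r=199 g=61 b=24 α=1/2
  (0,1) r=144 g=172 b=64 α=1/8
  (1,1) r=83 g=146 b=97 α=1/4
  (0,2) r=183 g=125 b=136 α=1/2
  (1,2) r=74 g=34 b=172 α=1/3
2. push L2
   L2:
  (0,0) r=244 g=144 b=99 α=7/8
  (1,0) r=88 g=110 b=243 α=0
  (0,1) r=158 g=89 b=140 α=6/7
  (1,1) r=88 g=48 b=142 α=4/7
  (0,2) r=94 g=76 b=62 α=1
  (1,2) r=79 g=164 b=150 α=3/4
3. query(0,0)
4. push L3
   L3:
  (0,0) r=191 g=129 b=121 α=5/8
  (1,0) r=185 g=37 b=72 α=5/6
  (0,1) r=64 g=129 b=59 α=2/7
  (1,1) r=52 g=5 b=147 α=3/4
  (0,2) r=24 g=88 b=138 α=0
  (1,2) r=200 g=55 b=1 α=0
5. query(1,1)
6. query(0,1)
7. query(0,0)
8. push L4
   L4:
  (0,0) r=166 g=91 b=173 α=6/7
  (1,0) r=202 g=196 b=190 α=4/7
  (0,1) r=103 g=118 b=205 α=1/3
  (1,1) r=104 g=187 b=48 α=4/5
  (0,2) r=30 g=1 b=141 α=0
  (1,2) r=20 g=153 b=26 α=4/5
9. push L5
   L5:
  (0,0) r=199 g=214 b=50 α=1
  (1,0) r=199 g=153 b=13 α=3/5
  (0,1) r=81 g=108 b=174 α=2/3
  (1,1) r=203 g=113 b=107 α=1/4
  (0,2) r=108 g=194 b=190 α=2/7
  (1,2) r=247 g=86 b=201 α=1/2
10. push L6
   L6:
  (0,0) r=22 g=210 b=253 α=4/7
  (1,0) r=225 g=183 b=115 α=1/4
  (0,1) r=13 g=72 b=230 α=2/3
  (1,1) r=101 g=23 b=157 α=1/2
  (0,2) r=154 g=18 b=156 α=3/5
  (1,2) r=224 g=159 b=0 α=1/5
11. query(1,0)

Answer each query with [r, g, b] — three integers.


query (0,0) [L1,L2] — begin 0,0,0
after L1 α=2/3: [56/3, 404/3, 328/3]
after L2 α=7/8: [1295/6, 857/6, 2407/24]
= [216, 143, 100]

query (1,1) [L1,L2,L3] — begin 0,0,0
after L1 α=1/4: [83/4, 73/2, 97/4]
after L2 α=4/7: [1657/28, 603/14, 2563/28]
after L3 α=3/4: [6025/112, 813/56, 14911/112]
rounded: [54, 15, 133]

query (0,1) [L1,L2,L3] — begin 0,0,0
after L1 α=1/8: [18, 43/2, 8]
after L2 α=6/7: [138, 1111/14, 848/7]
after L3 α=2/7: [818/7, 9167/98, 5066/49]
→ [117, 94, 103]

query (0,0) [L1,L2,L3] — begin 0,0,0
L1 α=2/3: [56/3, 404/3, 328/3]
L2 α=7/8: [1295/6, 857/6, 2407/24]
L3 α=5/8: [3205/16, 2147/16, 7247/64]
rounded: [200, 134, 113]

query (1,0) [L1,L2,L3,L4,L5,L6] — begin 0,0,0
after L1 α=1/2: [199/2, 61/2, 12]
after L2 α=0: [199/2, 61/2, 12]
after L3 α=5/6: [683/4, 431/12, 62]
after L4 α=4/7: [5281/28, 3567/28, 946/7]
after L5 α=3/5: [13639/70, 9993/70, 433/7]
after L6 α=1/4: [56667/280, 42789/280, 526/7]
→ [202, 153, 75]
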